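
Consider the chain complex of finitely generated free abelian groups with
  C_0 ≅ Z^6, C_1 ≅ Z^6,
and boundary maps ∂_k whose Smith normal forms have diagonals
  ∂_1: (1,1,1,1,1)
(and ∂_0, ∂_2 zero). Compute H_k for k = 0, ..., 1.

H_0 ≅ Z,  H_1 ≅ Z.

H_0: b_0 = 6 − 0 − 5 = 1; torsion from ∂_1 factors > 1: none. So H_0 ≅ Z.
H_1: b_1 = 6 − 5 − 0 = 1; torsion from ∂_2 factors > 1: none. So H_1 ≅ Z.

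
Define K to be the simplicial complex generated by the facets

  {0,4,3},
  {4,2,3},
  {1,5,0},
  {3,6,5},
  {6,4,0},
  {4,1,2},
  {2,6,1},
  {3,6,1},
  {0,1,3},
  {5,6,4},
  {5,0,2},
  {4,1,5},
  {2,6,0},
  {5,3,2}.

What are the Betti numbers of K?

b_0 = 1, b_1 = 2, b_2 = 1.

Take the total order 0 < 1 < 2 < 3 < 4 < 5 < 6 on the vertex set. Then K (dimension 2) consists of the simplices:

  0-simplices (7): [0], [1], [2], [3], [4], [5], [6]
  1-simplices (21): [0,1], [0,2], [0,3], [0,4], [0,5], [0,6], [1,2], [1,3], [1,4], [1,5], [1,6], [2,3], [2,4], [2,5], [2,6], [3,4], [3,5], [3,6], [4,5], [4,6], [5,6]
  2-simplices (14): [0,1,3], [0,1,5], [0,2,5], [0,2,6], [0,3,4], [0,4,6], [1,2,4], [1,2,6], [1,3,6], [1,4,5], [2,3,4], [2,3,5], [3,5,6], [4,5,6]

Hence C_0 ≅ Z^7, C_1 ≅ Z^21, C_2 ≅ Z^14.

The boundary map ∂_1: C_1 → C_0 is given by ∂[p,q] = [q] − [p].
The resulting 7×21 matrix has rank 6, and its Smith normal form has invariant factors (1,1,1,1,1,1).

The boundary map ∂_2: C_2 → C_1 acts by ∂[p,q,r] = [q,r] − [p,r] + [p,q]. For instance
  ∂[0,2,6] = [2,6] − [0,6] + [0,2],
  ∂[1,2,6] = [2,6] − [1,6] + [1,2].
As a 21×14 matrix over Z this has rank 13, with invariant factors (1,1,1,1,1,1,1,1,1,1,1,1,1).

From H_k ≅ ker(∂_k) / im(∂_{k+1}) we obtain:

  H_0: rank C_0 − rank ∂_1 = 7 − 6 = 1, and the invariant factors of ∂_1 are all 1, so H_0 = Z.
  H_1: rank ker ∂_1 − rank ∂_2 = (21 − 6) − 13 = 2, and the invariant factors of ∂_2 are all 1, so H_1 = Z^2.
  H_2: rank ker ∂_2 − rank ∂_3 = (14 − 13) − 0 = 1, and there is no ∂_3, so H_2 = Z.

Hence the Betti numbers are b_0 = 1, b_1 = 2, b_2 = 1.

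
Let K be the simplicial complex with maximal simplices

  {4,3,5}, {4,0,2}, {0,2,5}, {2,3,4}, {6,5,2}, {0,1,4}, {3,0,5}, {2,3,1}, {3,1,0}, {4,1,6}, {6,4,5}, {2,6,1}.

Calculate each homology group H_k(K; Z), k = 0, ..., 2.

H_0 ≅ Z,  H_1 ≅ Z_2,  H_2 = 0.

We work with the vertex ordering 0 < 1 < 2 < 3 < 4 < 5 < 6. The simplices of K, each written with vertices in increasing order, are:

  0-simplices (7): [0], [1], [2], [3], [4], [5], [6]
  1-simplices (18): [0,1], [0,2], [0,3], [0,4], [0,5], [1,2], [1,3], [1,4], [1,6], [2,3], [2,4], [2,5], [2,6], [3,4], [3,5], [4,5], [4,6], [5,6]
  2-simplices (12): [0,1,3], [0,1,4], [0,2,4], [0,2,5], [0,3,5], [1,2,3], [1,2,6], [1,4,6], [2,3,4], [2,5,6], [3,4,5], [4,5,6]

so the chain groups are C_0 ≅ Z^7, C_1 ≅ Z^18, C_2 ≅ Z^12.

Boundary ∂_1: C_1 → C_0 is given by ∂[p,q] = [q] − [p]. For instance
  ∂[5,6] = [6] − [5].
As a 7×18 matrix over Z this has rank 6, with invariant factors (1,1,1,1,1,1).

∂_2: C_2 → C_1 sends each 2-simplex [p,q,r] to [q,r] − [p,r] + [p,q]. For instance
  ∂[4,5,6] = [5,6] − [4,6] + [4,5],
  ∂[0,1,3] = [1,3] − [0,3] + [0,1].
The resulting 18×12 matrix has rank 12, and its Smith normal form has invariant factors (1,1,1,1,1,1,1,1,1,1,1,2).

Reading off H_k = ker ∂_k / im ∂_{k+1}:

  H_0: rank C_0 − rank ∂_1 = 7 − 6 = 1, and the invariant factors of ∂_1 are all 1, so H_0 ≅ Z.
  H_1: rank ker ∂_1 − rank ∂_2 = (18 − 6) − 12 = 0, and ∂_2 has invariant factor 2 > 1, so H_1 ≅ Z_2.
  H_2: rank ker ∂_2 − rank ∂_3 = (12 − 12) − 0 = 0, and there is no ∂_3, so H_2 ≅ 0.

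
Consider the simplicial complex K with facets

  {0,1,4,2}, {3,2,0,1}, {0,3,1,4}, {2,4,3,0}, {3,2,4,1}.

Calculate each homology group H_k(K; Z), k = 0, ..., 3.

H_0 ≅ Z,  H_1 = 0,  H_2 = 0,  H_3 ≅ Z.

K has 5 vertices, 10 edges, 10 triangles, 5 3-simplices.
rank ∂_0 = 0, rank ∂_1 = 4 ⇒ b_0 = 5 − 0 − 4 = 1; all invariant factors of ∂_1 are 1 so no torsion. So H_0 = Z.
rank ∂_1 = 4, rank ∂_2 = 6 ⇒ b_1 = 10 − 4 − 6 = 0; all invariant factors of ∂_2 are 1 so no torsion. So H_1 = 0.
rank ∂_2 = 6, rank ∂_3 = 4 ⇒ b_2 = 10 − 6 − 4 = 0; all invariant factors of ∂_3 are 1 so no torsion. So H_2 = 0.
rank ∂_3 = 4, rank ∂_4 = 0 ⇒ b_3 = 5 − 4 − 0 = 1. So H_3 = Z.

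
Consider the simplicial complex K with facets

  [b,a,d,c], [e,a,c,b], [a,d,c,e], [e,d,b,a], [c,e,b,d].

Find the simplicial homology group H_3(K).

H_3 ≅ Z.

Order the vertices as a < b < c < d < e. Listing each simplex with vertices in this order, K has dimension 3 with simplices:

  0-simplices (5): a, b, c, d, e
  1-simplices (10): ab, ac, ad, ae, bc, bd, be, cd, ce, de
  2-simplices (10): abc, abd, abe, acd, ace, ade, bcd, bce, bde, cde
  3-simplices (5): abcd, abce, abde, acde, bcde

giving chain groups C_0 ≅ Z^5, C_1 ≅ Z^10, C_2 ≅ Z^10, C_3 ≅ Z^5.

Boundary ∂_1: C_1 → C_0 sends each edge [p,q] (with p < q) to q − p. For instance
  ∂ae = e − a.
This gives a 5×10 integer matrix of rank 4; reducing to Smith normal form yields diagonal entries (1,1,1,1).

∂_2: C_2 → C_1 acts by ∂[p,q,r] = [q,r] − [p,r] + [p,q]. For instance
  ∂abe = be − ae + ab,
  ∂bde = de − be + bd.
The 10×10 boundary matrix has rank 6 and Smith normal form diag(1,1,1,1,1,1).

The boundary map ∂_3: C_3 → C_2 sends each 3-simplex σ to the alternating sum Σ_i (−1)^i (σ with its i-th vertex removed). For instance
  ∂abce = bce − ace + abe − abc,
  ∂abcd = bcd − acd + abd − abc.
As a 10×5 matrix over Z this has rank 4, with invariant factors (1,1,1,1).

Computing H_k = (kernel of ∂_k) / (image of ∂_{k+1}):

  H_3: rank ker ∂_3 − rank ∂_4 = (5 − 4) − 0 = 1, and there is no ∂_4, so H_3 = Z.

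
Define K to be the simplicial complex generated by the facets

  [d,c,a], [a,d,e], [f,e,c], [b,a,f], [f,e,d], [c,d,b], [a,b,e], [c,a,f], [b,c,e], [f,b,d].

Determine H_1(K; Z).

We work with the vertex ordering a < b < c < d < e < f. The simplices of K, each written with vertices in increasing order, are:

  0-simplices (6): a, b, c, d, e, f
  1-simplices (15): ab, ac, ad, ae, af, bc, bd, be, bf, cd, ce, cf, de, df, ef
  2-simplices (10): abe, abf, acd, acf, ade, bcd, bce, bdf, cef, def

giving chain groups C_0 ≅ Z^6, C_1 ≅ Z^15, C_2 ≅ Z^10.

∂_1: C_1 → C_0 maps an edge to its endpoints' difference, ∂[p,q] = q − p.
The 6×15 boundary matrix has rank 5 and Smith normal form diag(1,1,1,1,1).

∂_2: C_2 → C_1 maps a triangle to the signed sum of its edges. For instance
  ∂bce = ce − be + bc,
  ∂ade = de − ae + ad.
The resulting 15×10 matrix has rank 10, and its Smith normal form has invariant factors (1,1,1,1,1,1,1,1,1,2).

Now H_k = ker ∂_k / im ∂_{k+1}, so:

  H_1: rank ker ∂_1 − rank ∂_2 = (15 − 5) − 10 = 0, and ∂_2 has invariant factor 2 > 1, so H_1 ≅ Z/2.

H_1 ≅ Z/2.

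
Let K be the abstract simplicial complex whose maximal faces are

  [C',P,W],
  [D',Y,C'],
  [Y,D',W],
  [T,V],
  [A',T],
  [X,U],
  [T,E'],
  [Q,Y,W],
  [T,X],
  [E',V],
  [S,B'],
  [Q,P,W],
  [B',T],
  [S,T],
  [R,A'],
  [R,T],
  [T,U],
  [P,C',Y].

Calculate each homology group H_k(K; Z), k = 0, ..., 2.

Order the vertices as P < Q < R < S < T < U < V < W < X < Y < A' < B' < C' < D' < E'. Listing each simplex with vertices in this order, K has dimension 2 with simplices:

  0-simplices (15): [P], [Q], [R], [S], [T], [U], [V], [W], [X], [Y], [A'], [B'], [C'], [D'], [E']
  1-simplices (24): (24 of them)
  2-simplices (6): [P,Q,W], [P,W,C'], [P,Y,C'], [Q,W,Y], [W,Y,D'], [Y,C',D']

Hence C_0 ≅ Z^15, C_1 ≅ Z^24, C_2 ≅ Z^6.

∂_1: C_1 → C_0 sends each edge [p,q] (with p < q) to q − p. For instance
  ∂[Y,C'] = [C'] − [Y].
This gives a 15×24 integer matrix of rank 13; reducing to Smith normal form yields diagonal entries (1,1,1,1,1,1,1,1,1,1,1,1,1).

Boundary ∂_2: C_2 → C_1 sends each 2-simplex [p,q,r] to [q,r] − [p,r] + [p,q]. For instance
  ∂[W,Y,D'] = [Y,D'] − [W,D'] + [W,Y],
  ∂[P,W,C'] = [W,C'] − [P,C'] + [P,W].
The 24×6 boundary matrix has rank 6 and Smith normal form diag(1,1,1,1,1,1).

Now H_k = ker ∂_k / im ∂_{k+1}, so:

  H_0: rank C_0 − rank ∂_1 = 15 − 13 = 2, and the invariant factors of ∂_1 are all 1, so H_0 ≅ Z^2.
  H_1: rank ker ∂_1 − rank ∂_2 = (24 − 13) − 6 = 5, and the invariant factors of ∂_2 are all 1, so H_1 ≅ Z^5.
  H_2: rank ker ∂_2 − rank ∂_3 = (6 − 6) − 0 = 0, and there is no ∂_3, so H_2 ≅ 0.

As a check, the Euler characteristic is 15 − 24 + 6 = -3, which agrees with 2 − 5 + 0 = -3.
(K is a triangulation of the disjoint union of the cylinder S^1 x I and a wedge of 4 circles.)

H_0 ≅ Z^2,  H_1 ≅ Z^5,  H_2 = 0.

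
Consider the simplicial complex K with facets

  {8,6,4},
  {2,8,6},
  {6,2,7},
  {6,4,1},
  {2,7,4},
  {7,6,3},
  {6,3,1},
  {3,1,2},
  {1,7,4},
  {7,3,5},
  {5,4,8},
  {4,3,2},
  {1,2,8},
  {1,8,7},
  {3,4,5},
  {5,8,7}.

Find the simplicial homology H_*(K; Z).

H_0 ≅ Z,  H_1 ≅ Z^2,  H_2 ≅ Z.

Order the vertices as 1 < 2 < 3 < 4 < 5 < 6 < 7 < 8. Listing each simplex with vertices in this order, K has dimension 2 with simplices:

  0-simplices (8): [1], [2], [3], [4], [5], [6], [7], [8]
  1-simplices (24): (24 of them)
  2-simplices (16): [1,2,3], [1,2,8], [1,3,6], [1,4,6], [1,4,7], [1,7,8], [2,3,4], [2,4,7], [2,6,7], [2,6,8], [3,4,5], [3,5,7], [3,6,7], [4,5,8], [4,6,8], [5,7,8]

giving chain groups C_0 ≅ Z^8, C_1 ≅ Z^24, C_2 ≅ Z^16.

∂_1: C_1 → C_0 is given by ∂[p,q] = [q] − [p]. For instance
  ∂[6,8] = [8] − [6].
The 8×24 boundary matrix has rank 7 and Smith normal form diag(1,1,1,1,1,1,1).

The boundary map ∂_2: C_2 → C_1 sends each 2-simplex [p,q,r] to [q,r] − [p,r] + [p,q]. For instance
  ∂[4,6,8] = [6,8] − [4,8] + [4,6],
  ∂[1,2,3] = [2,3] − [1,3] + [1,2].
This gives a 24×16 integer matrix of rank 15; reducing to Smith normal form yields diagonal entries (1,1,1,1,1,1,1,1,1,1,1,1,1,1,1).

From H_k ≅ ker(∂_k) / im(∂_{k+1}) we obtain:

  H_0: rank C_0 − rank ∂_1 = 8 − 7 = 1, and the invariant factors of ∂_1 are all 1, so H_0 ≅ Z.
  H_1: rank ker ∂_1 − rank ∂_2 = (24 − 7) − 15 = 2, and the invariant factors of ∂_2 are all 1, so H_1 ≅ Z^2.
  H_2: rank ker ∂_2 − rank ∂_3 = (16 − 15) − 0 = 1, and there is no ∂_3, so H_2 ≅ Z.

As a check, the Euler characteristic is 8 − 24 + 16 = 0, which agrees with 1 − 2 + 1 = 0.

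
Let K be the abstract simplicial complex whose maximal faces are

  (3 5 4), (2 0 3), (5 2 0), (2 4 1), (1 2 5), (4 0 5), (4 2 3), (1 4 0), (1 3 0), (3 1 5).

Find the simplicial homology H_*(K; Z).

We work with the vertex ordering 0 < 1 < 2 < 3 < 4 < 5. The simplices of K, each written with vertices in increasing order, are:

  0-simplices (6): [0], [1], [2], [3], [4], [5]
  1-simplices (15): [0,1], [0,2], [0,3], [0,4], [0,5], [1,2], [1,3], [1,4], [1,5], [2,3], [2,4], [2,5], [3,4], [3,5], [4,5]
  2-simplices (10): [0,1,3], [0,1,4], [0,2,3], [0,2,5], [0,4,5], [1,2,4], [1,2,5], [1,3,5], [2,3,4], [3,4,5]

giving chain groups C_0 ≅ Z^6, C_1 ≅ Z^15, C_2 ≅ Z^10.

∂_1: C_1 → C_0 maps an edge to its endpoints' difference, ∂[p,q] = q − p.
The resulting 6×15 matrix has rank 5, and its Smith normal form has invariant factors (1,1,1,1,1).

Boundary ∂_2: C_2 → C_1 sends each 2-simplex [p,q,r] to [q,r] − [p,r] + [p,q]. For instance
  ∂[1,2,4] = [2,4] − [1,4] + [1,2],
  ∂[2,3,4] = [3,4] − [2,4] + [2,3].
As a 15×10 matrix over Z this has rank 10, with invariant factors (1,1,1,1,1,1,1,1,1,2).

Computing H_k = (kernel of ∂_k) / (image of ∂_{k+1}):

  H_0: rank C_0 − rank ∂_1 = 6 − 5 = 1, and the invariant factors of ∂_1 are all 1, so H_0 = Z.
  H_1: rank ker ∂_1 − rank ∂_2 = (15 − 5) − 10 = 0, and ∂_2 has invariant factor 2 > 1, so H_1 = Z/2.
  H_2: rank ker ∂_2 − rank ∂_3 = (10 − 10) − 0 = 0, and there is no ∂_3, so H_2 = 0.

As a check, the Euler characteristic is 6 − 15 + 10 = 1, which agrees with 1 − 0 + 0 = 1.

H_0 ≅ Z,  H_1 ≅ Z/2,  H_2 = 0.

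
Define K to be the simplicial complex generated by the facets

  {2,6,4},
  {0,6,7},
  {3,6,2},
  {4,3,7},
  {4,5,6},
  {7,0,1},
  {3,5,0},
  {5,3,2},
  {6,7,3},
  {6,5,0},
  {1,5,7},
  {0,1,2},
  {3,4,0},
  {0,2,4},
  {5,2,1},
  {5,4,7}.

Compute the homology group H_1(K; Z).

Take the total order 0 < 1 < 2 < 3 < 4 < 5 < 6 < 7 on the vertex set. Then K (dimension 2) consists of the simplices:

  0-simplices (8): [0], [1], [2], [3], [4], [5], [6], [7]
  1-simplices (24): (24 of them)
  2-simplices (16): [0,1,2], [0,1,7], [0,2,4], [0,3,4], [0,3,5], [0,5,6], [0,6,7], [1,2,5], [1,5,7], [2,3,5], [2,3,6], [2,4,6], [3,4,7], [3,6,7], [4,5,6], [4,5,7]

giving chain groups C_0 ≅ Z^8, C_1 ≅ Z^24, C_2 ≅ Z^16.

Boundary ∂_1: C_1 → C_0 sends each edge [p,q] (with p < q) to q − p. For instance
  ∂[0,7] = [7] − [0].
The 8×24 boundary matrix has rank 7 and Smith normal form diag(1,1,1,1,1,1,1).

Boundary ∂_2: C_2 → C_1 maps a triangle to the signed sum of its edges. For instance
  ∂[0,3,4] = [3,4] − [0,4] + [0,3],
  ∂[0,2,4] = [2,4] − [0,4] + [0,2].
As a 24×16 matrix over Z this has rank 15, with invariant factors (1,1,1,1,1,1,1,1,1,1,1,1,1,1,1).

Reading off H_k = ker ∂_k / im ∂_{k+1}:

  H_1: rank ker ∂_1 − rank ∂_2 = (24 − 7) − 15 = 2, and the invariant factors of ∂_2 are all 1, so H_1 = Z^2.

H_1 ≅ Z^2.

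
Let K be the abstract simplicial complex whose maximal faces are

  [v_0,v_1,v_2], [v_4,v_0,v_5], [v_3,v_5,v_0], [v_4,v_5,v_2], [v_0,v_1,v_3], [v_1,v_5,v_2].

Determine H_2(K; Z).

K has 6 vertices, 12 edges, 6 triangles.
rank ∂_2 = 6, rank ∂_3 = 0 ⇒ b_2 = 6 − 6 − 0 = 0. So H_2 = 0.

H_2 ≅ 0.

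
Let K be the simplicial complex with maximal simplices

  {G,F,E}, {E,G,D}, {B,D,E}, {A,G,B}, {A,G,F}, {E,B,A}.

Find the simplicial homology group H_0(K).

Fix the vertex order A < B < D < E < F < G and write every simplex with vertices in increasing order. Then dim K = 2 and the simplices of K are:

  0-simplices (6): A, B, D, E, F, G
  1-simplices (12): AB, AE, AF, AG, BD, BE, BG, DE, DG, EF, EG, FG
  2-simplices (6): ABE, ABG, AFG, BDE, DEG, EFG

so the chain groups are C_0 ≅ Z^6, C_1 ≅ Z^12, C_2 ≅ Z^6.

Boundary ∂_1: C_1 → C_0 sends each edge [p,q] (with p < q) to q − p. For instance
  ∂FG = G − F.
The resulting 6×12 matrix has rank 5, and its Smith normal form has invariant factors (1,1,1,1,1).

Boundary ∂_2: C_2 → C_1 acts by ∂[p,q,r] = [q,r] − [p,r] + [p,q]. For instance
  ∂ABG = BG − AG + AB,
  ∂BDE = DE − BE + BD.
The 12×6 boundary matrix has rank 6 and Smith normal form diag(1,1,1,1,1,1).

Computing H_k = (kernel of ∂_k) / (image of ∂_{k+1}):

  H_0: rank C_0 − rank ∂_1 = 6 − 5 = 1, and the invariant factors of ∂_1 are all 1, so H_0 = Z.

H_0 ≅ Z.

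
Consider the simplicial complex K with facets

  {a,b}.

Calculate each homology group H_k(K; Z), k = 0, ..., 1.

Order the vertices as a < b. Listing each simplex with vertices in this order, K has dimension 1 with simplices:

  0-simplices (2): a, b
  1-simplices (1): ab

Hence C_0 ≅ Z^2, C_1 ≅ Z^1.

The boundary map ∂_1: C_1 → C_0 sends each edge [p,q] (with p < q) to q − p. For instance
  ∂ab = b − a.
The 2×1 boundary matrix has rank 1 and Smith normal form diag(1).

Computing H_k = (kernel of ∂_k) / (image of ∂_{k+1}):

  H_0: rank C_0 − rank ∂_1 = 2 − 1 = 1, and the invariant factors of ∂_1 are all 1, so H_0 = Z.
  H_1: rank ker ∂_1 − rank ∂_2 = (1 − 1) − 0 = 0, and there is no ∂_2, so H_1 = 0.

H_0 ≅ Z,  H_1 = 0.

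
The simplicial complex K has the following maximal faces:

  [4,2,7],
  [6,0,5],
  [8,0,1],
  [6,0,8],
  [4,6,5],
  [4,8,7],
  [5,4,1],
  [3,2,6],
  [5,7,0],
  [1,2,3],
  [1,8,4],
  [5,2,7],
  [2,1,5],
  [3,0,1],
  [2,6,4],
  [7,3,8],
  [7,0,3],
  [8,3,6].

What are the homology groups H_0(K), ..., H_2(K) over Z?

We work with the vertex ordering 0 < 1 < 2 < 3 < 4 < 5 < 6 < 7 < 8. The simplices of K, each written with vertices in increasing order, are:

  0-simplices (9): [0], [1], [2], [3], [4], [5], [6], [7], [8]
  1-simplices (27): (27 of them)
  2-simplices (18): [0,1,3], [0,1,8], [0,3,7], [0,5,6], [0,5,7], [0,6,8], [1,2,3], [1,2,5], [1,4,5], [1,4,8], [2,3,6], [2,4,6], [2,4,7], [2,5,7], [3,6,8], [3,7,8], [4,5,6], [4,7,8]

giving chain groups C_0 ≅ Z^9, C_1 ≅ Z^27, C_2 ≅ Z^18.

Boundary ∂_1: C_1 → C_0 is given by ∂[p,q] = [q] − [p]. For instance
  ∂[2,3] = [3] − [2].
The 9×27 boundary matrix has rank 8 and Smith normal form diag(1,1,1,1,1,1,1,1).

Boundary ∂_2: C_2 → C_1 sends each 2-simplex [p,q,r] to [q,r] − [p,r] + [p,q]. For instance
  ∂[2,5,7] = [5,7] − [2,7] + [2,5],
  ∂[1,2,3] = [2,3] − [1,3] + [1,2].
The 27×18 boundary matrix has rank 18 and Smith normal form diag(1,1,1,1,1,1,1,1,1,1,1,1,1,1,1,1,1,2).

Computing H_k = (kernel of ∂_k) / (image of ∂_{k+1}):

  H_0: rank C_0 − rank ∂_1 = 9 − 8 = 1, and the invariant factors of ∂_1 are all 1, so H_0 ≅ Z.
  H_1: rank ker ∂_1 − rank ∂_2 = (27 − 8) − 18 = 1, and ∂_2 has invariant factor 2 > 1, so H_1 ≅ Z × Z/2.
  H_2: rank ker ∂_2 − rank ∂_3 = (18 − 18) − 0 = 0, and there is no ∂_3, so H_2 ≅ 0.

(K is a triangulation of the Klein bottle.)

H_0 ≅ Z,  H_1 ≅ Z × Z/2,  H_2 = 0.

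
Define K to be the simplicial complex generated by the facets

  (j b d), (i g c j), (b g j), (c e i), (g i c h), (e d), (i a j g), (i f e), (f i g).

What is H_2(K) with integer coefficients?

Fix the vertex order a < b < c < d < e < f < g < h < i < j and write every simplex with vertices in increasing order. Then dim K = 3 and the simplices of K are:

  0-simplices (10): a, b, c, d, e, f, g, h, i, j
  1-simplices (22): ag, ai, aj, bd, bg, bj, ce, cg, ch, ci, cj, de, dj, ef, ei, fg, fi, gh, gi, gj, hi, ij
  2-simplices (15): agi, agj, aij, bdj, bgj, cei, cgh, cgi, cgj, chi, cij, efi, fgi, ghi, gij
  3-simplices (3): agij, cghi, cgij

so the chain groups are C_0 ≅ Z^10, C_1 ≅ Z^22, C_2 ≅ Z^15, C_3 ≅ Z^3.

Boundary ∂_1: C_1 → C_0 sends each edge [p,q] (with p < q) to q − p.
The resulting 10×22 matrix has rank 9, and its Smith normal form has invariant factors (1,1,1,1,1,1,1,1,1).

The boundary map ∂_2: C_2 → C_1 maps a triangle to the signed sum of its edges. For instance
  ∂cei = ei − ci + ce,
  ∂gij = ij − gj + gi.
The 22×15 boundary matrix has rank 12 and Smith normal form diag(1,1,1,1,1,1,1,1,1,1,1,1).

Boundary ∂_3: C_3 → C_2 sends each 3-simplex σ to the alternating sum Σ_i (−1)^i (σ with its i-th vertex removed). For instance
  ∂cgij = gij − cij + cgj − cgi,
  ∂agij = gij − aij + agj − agi.
The 15×3 boundary matrix has rank 3 and Smith normal form diag(1,1,1).

From H_k ≅ ker(∂_k) / im(∂_{k+1}) we obtain:

  H_2: rank ker ∂_2 − rank ∂_3 = (15 − 12) − 3 = 0, and the invariant factors of ∂_3 are all 1, so H_2 = 0.

H_2 ≅ 0.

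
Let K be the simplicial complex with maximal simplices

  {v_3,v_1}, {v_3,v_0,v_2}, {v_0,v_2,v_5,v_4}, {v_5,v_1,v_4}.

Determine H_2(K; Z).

K has 6 vertices, 11 edges, 6 triangles, 1 3-simplex.
rank ∂_2 = 5, rank ∂_3 = 1 ⇒ b_2 = 6 − 5 − 1 = 0; all invariant factors of ∂_3 are 1 so no torsion. So H_2 ≅ 0.

H_2 ≅ 0.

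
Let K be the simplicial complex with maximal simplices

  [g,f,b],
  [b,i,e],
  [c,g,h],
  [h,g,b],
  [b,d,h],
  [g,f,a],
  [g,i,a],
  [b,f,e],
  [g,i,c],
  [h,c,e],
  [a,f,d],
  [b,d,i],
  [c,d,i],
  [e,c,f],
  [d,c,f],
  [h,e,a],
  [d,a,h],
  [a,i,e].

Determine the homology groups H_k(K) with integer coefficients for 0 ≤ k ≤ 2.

Take the total order a < b < c < d < e < f < g < h < i on the vertex set. Then K (dimension 2) consists of the simplices:

  0-simplices (9): a, b, c, d, e, f, g, h, i
  1-simplices (27): ad, ae, af, ag, ah, ai, bd, be, bf, bg, bh, bi, cd, ce, cf, cg, ch, ci, df, dh, di, ef, eh, ei, fg, gh, gi
  2-simplices (18): adf, adh, aeh, aei, afg, agi, bdh, bdi, bef, bei, bfg, bgh, cdf, cdi, cef, ceh, cgh, cgi

giving chain groups C_0 ≅ Z^9, C_1 ≅ Z^27, C_2 ≅ Z^18.

∂_1: C_1 → C_0 sends each edge [p,q] (with p < q) to q − p.
This gives a 9×27 integer matrix of rank 8; reducing to Smith normal form yields diagonal entries (1,1,1,1,1,1,1,1).

Boundary ∂_2: C_2 → C_1 acts by ∂[p,q,r] = [q,r] − [p,r] + [p,q]. For instance
  ∂bgh = gh − bh + bg,
  ∂cgi = gi − ci + cg.
As a 27×18 matrix over Z this has rank 17, with invariant factors (1,1,1,1,1,1,1,1,1,1,1,1,1,1,1,1,1).

Computing H_k = (kernel of ∂_k) / (image of ∂_{k+1}):

  H_0: rank C_0 − rank ∂_1 = 9 − 8 = 1, and the invariant factors of ∂_1 are all 1, so H_0 ≅ Z.
  H_1: rank ker ∂_1 − rank ∂_2 = (27 − 8) − 17 = 2, and the invariant factors of ∂_2 are all 1, so H_1 ≅ Z^2.
  H_2: rank ker ∂_2 − rank ∂_3 = (18 − 17) − 0 = 1, and there is no ∂_3, so H_2 ≅ Z.

H_0 ≅ Z,  H_1 ≅ Z^2,  H_2 ≅ Z.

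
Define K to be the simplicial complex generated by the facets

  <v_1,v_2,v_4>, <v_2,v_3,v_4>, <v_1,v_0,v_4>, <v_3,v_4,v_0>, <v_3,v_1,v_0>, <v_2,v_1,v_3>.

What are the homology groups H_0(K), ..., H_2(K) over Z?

H_0 = Z,  H_1 = 0,  H_2 = Z.

K has 5 vertices, 9 edges, 6 triangles.
rank ∂_0 = 0, rank ∂_1 = 4 ⇒ b_0 = 5 − 0 − 4 = 1; all invariant factors of ∂_1 are 1 so no torsion. So H_0 ≅ Z.
rank ∂_1 = 4, rank ∂_2 = 5 ⇒ b_1 = 9 − 4 − 5 = 0; all invariant factors of ∂_2 are 1 so no torsion. So H_1 ≅ 0.
rank ∂_2 = 5, rank ∂_3 = 0 ⇒ b_2 = 6 − 5 − 0 = 1. So H_2 ≅ Z.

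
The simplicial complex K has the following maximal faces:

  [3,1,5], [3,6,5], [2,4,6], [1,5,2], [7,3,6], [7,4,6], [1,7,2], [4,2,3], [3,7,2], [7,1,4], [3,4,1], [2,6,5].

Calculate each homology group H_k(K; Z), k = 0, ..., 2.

H_0 ≅ Z,  H_1 ≅ Z_2,  H_2 = 0.

We work with the vertex ordering 1 < 2 < 3 < 4 < 5 < 6 < 7. The simplices of K, each written with vertices in increasing order, are:

  0-simplices (7): [1], [2], [3], [4], [5], [6], [7]
  1-simplices (18): [1,2], [1,3], [1,4], [1,5], [1,7], [2,3], [2,4], [2,5], [2,6], [2,7], [3,4], [3,5], [3,6], [3,7], [4,6], [4,7], [5,6], [6,7]
  2-simplices (12): [1,2,5], [1,2,7], [1,3,4], [1,3,5], [1,4,7], [2,3,4], [2,3,7], [2,4,6], [2,5,6], [3,5,6], [3,6,7], [4,6,7]

so the chain groups are C_0 ≅ Z^7, C_1 ≅ Z^18, C_2 ≅ Z^12.

Boundary ∂_1: C_1 → C_0 sends each edge [p,q] (with p < q) to q − p. For instance
  ∂[3,6] = [6] − [3].
The 7×18 boundary matrix has rank 6 and Smith normal form diag(1,1,1,1,1,1).

The boundary map ∂_2: C_2 → C_1 sends each 2-simplex [p,q,r] to [q,r] − [p,r] + [p,q]. For instance
  ∂[1,2,7] = [2,7] − [1,7] + [1,2],
  ∂[2,3,4] = [3,4] − [2,4] + [2,3].
As a 18×12 matrix over Z this has rank 12, with invariant factors (1,1,1,1,1,1,1,1,1,1,1,2).

Computing H_k = (kernel of ∂_k) / (image of ∂_{k+1}):

  H_0: rank C_0 − rank ∂_1 = 7 − 6 = 1, and the invariant factors of ∂_1 are all 1, so H_0 = Z.
  H_1: rank ker ∂_1 − rank ∂_2 = (18 − 6) − 12 = 0, and ∂_2 has invariant factor 2 > 1, so H_1 = Z_2.
  H_2: rank ker ∂_2 − rank ∂_3 = (12 − 12) − 0 = 0, and there is no ∂_3, so H_2 = 0.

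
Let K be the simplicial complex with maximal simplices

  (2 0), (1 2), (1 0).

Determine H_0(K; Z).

Fix the vertex order 0 < 1 < 2 and write every simplex with vertices in increasing order. Then dim K = 1 and the simplices of K are:

  0-simplices (3): [0], [1], [2]
  1-simplices (3): [0,1], [0,2], [1,2]

Hence C_0 ≅ Z^3, C_1 ≅ Z^3.

The boundary map ∂_1: C_1 → C_0 is given by ∂[p,q] = [q] − [p].
This gives a 3×3 integer matrix of rank 2; reducing to Smith normal form yields diagonal entries (1,1).

Now H_k = ker ∂_k / im ∂_{k+1}, so:

  H_0: rank C_0 − rank ∂_1 = 3 − 2 = 1, and the invariant factors of ∂_1 are all 1, so H_0 ≅ Z.

H_0 = Z.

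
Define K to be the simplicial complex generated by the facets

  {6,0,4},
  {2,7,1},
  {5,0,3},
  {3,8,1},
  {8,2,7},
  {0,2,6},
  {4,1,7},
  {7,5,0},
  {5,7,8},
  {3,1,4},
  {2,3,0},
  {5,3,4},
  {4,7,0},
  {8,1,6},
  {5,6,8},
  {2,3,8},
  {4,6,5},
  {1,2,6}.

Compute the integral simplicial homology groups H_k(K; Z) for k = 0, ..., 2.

We work with the vertex ordering 0 < 1 < 2 < 3 < 4 < 5 < 6 < 7 < 8. The simplices of K, each written with vertices in increasing order, are:

  0-simplices (9): [0], [1], [2], [3], [4], [5], [6], [7], [8]
  1-simplices (27): (27 of them)
  2-simplices (18): [0,2,3], [0,2,6], [0,3,5], [0,4,6], [0,4,7], [0,5,7], [1,2,6], [1,2,7], [1,3,4], [1,3,8], [1,4,7], [1,6,8], [2,3,8], [2,7,8], [3,4,5], [4,5,6], [5,6,8], [5,7,8]

Hence C_0 ≅ Z^9, C_1 ≅ Z^27, C_2 ≅ Z^18.

∂_1: C_1 → C_0 maps an edge to its endpoints' difference, ∂[p,q] = q − p. For instance
  ∂[1,8] = [8] − [1].
The 9×27 boundary matrix has rank 8 and Smith normal form diag(1,1,1,1,1,1,1,1).

∂_2: C_2 → C_1 maps a triangle to the signed sum of its edges. For instance
  ∂[0,3,5] = [3,5] − [0,5] + [0,3],
  ∂[1,2,7] = [2,7] − [1,7] + [1,2].
As a 27×18 matrix over Z this has rank 18, with invariant factors (1,1,1,1,1,1,1,1,1,1,1,1,1,1,1,1,1,2).

From H_k ≅ ker(∂_k) / im(∂_{k+1}) we obtain:

  H_0: rank C_0 − rank ∂_1 = 9 − 8 = 1, and the invariant factors of ∂_1 are all 1, so H_0 = Z.
  H_1: rank ker ∂_1 − rank ∂_2 = (27 − 8) − 18 = 1, and ∂_2 has invariant factor 2 > 1, so H_1 = Z ⊕ Z/2.
  H_2: rank ker ∂_2 − rank ∂_3 = (18 − 18) − 0 = 0, and there is no ∂_3, so H_2 = 0.

As a check, the Euler characteristic is 9 − 27 + 18 = 0, which agrees with 1 − 1 + 0 = 0.
(K is a triangulation of the Klein bottle.)

H_0 ≅ Z,  H_1 ≅ Z ⊕ Z/2,  H_2 = 0.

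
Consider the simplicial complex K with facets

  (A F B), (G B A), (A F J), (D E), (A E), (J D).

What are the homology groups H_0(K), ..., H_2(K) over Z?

Order the vertices as A < B < D < E < F < G < J. Listing each simplex with vertices in this order, K has dimension 2 with simplices:

  0-simplices (7): A, B, D, E, F, G, J
  1-simplices (10): AB, AE, AF, AG, AJ, BF, BG, DE, DJ, FJ
  2-simplices (3): ABF, ABG, AFJ

so the chain groups are C_0 ≅ Z^7, C_1 ≅ Z^10, C_2 ≅ Z^3.

∂_1: C_1 → C_0 sends each edge [p,q] (with p < q) to q − p.
The 7×10 boundary matrix has rank 6 and Smith normal form diag(1,1,1,1,1,1).

The boundary map ∂_2: C_2 → C_1 maps a triangle to the signed sum of its edges. For instance
  ∂ABG = BG − AG + AB,
  ∂AFJ = FJ − AJ + AF.
The resulting 10×3 matrix has rank 3, and its Smith normal form has invariant factors (1,1,1).

Now H_k = ker ∂_k / im ∂_{k+1}, so:

  H_0: rank C_0 − rank ∂_1 = 7 − 6 = 1, and the invariant factors of ∂_1 are all 1, so H_0 = Z.
  H_1: rank ker ∂_1 − rank ∂_2 = (10 − 6) − 3 = 1, and the invariant factors of ∂_2 are all 1, so H_1 = Z.
  H_2: rank ker ∂_2 − rank ∂_3 = (3 − 3) − 0 = 0, and there is no ∂_3, so H_2 = 0.

H_0 = Z,  H_1 = Z,  H_2 = 0.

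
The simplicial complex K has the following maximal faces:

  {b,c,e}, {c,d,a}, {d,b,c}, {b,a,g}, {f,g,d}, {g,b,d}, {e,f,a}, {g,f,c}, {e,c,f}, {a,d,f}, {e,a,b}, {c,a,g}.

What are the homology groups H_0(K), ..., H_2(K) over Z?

H_0 = Z,  H_1 = Z_2,  H_2 = 0.

K has 7 vertices, 18 edges, 12 triangles.
rank ∂_0 = 0, rank ∂_1 = 6 ⇒ b_0 = 7 − 0 − 6 = 1; all invariant factors of ∂_1 are 1 so no torsion. So H_0 = Z.
rank ∂_1 = 6, rank ∂_2 = 12 ⇒ b_1 = 18 − 6 − 12 = 0; ∂_2 has invariant factor(s) [2] giving torsion. So H_1 = Z_2.
rank ∂_2 = 12, rank ∂_3 = 0 ⇒ b_2 = 12 − 12 − 0 = 0. So H_2 = 0.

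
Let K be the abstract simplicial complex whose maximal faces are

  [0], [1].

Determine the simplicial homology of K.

Take the total order 0 < 1 on the vertex set. Then K (dimension 0) consists of the simplices:

  0-simplices (2): [0], [1]

Hence C_0 ≅ Z^2.

Reading off H_k = ker ∂_k / im ∂_{k+1}:

  H_0: rank C_0 − rank ∂_1 = 2 − 0 = 2, and there is no ∂_1, so H_0 = Z^2.

H_0 = Z^2.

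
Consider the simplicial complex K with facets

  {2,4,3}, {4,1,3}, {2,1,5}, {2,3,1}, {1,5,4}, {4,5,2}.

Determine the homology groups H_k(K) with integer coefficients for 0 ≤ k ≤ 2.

Take the total order 1 < 2 < 3 < 4 < 5 on the vertex set. Then K (dimension 2) consists of the simplices:

  0-simplices (5): [1], [2], [3], [4], [5]
  1-simplices (9): [1,2], [1,3], [1,4], [1,5], [2,3], [2,4], [2,5], [3,4], [4,5]
  2-simplices (6): [1,2,3], [1,2,5], [1,3,4], [1,4,5], [2,3,4], [2,4,5]

Hence C_0 ≅ Z^5, C_1 ≅ Z^9, C_2 ≅ Z^6.

The boundary map ∂_1: C_1 → C_0 maps an edge to its endpoints' difference, ∂[p,q] = q − p.
As a 5×9 matrix over Z this has rank 4, with invariant factors (1,1,1,1).

Boundary ∂_2: C_2 → C_1 sends each 2-simplex [p,q,r] to [q,r] − [p,r] + [p,q]. For instance
  ∂[1,2,3] = [2,3] − [1,3] + [1,2],
  ∂[1,4,5] = [4,5] − [1,5] + [1,4].
The resulting 9×6 matrix has rank 5, and its Smith normal form has invariant factors (1,1,1,1,1).

From H_k ≅ ker(∂_k) / im(∂_{k+1}) we obtain:

  H_0: rank C_0 − rank ∂_1 = 5 − 4 = 1, and the invariant factors of ∂_1 are all 1, so H_0 = Z.
  H_1: rank ker ∂_1 − rank ∂_2 = (9 − 4) − 5 = 0, and the invariant factors of ∂_2 are all 1, so H_1 = 0.
  H_2: rank ker ∂_2 − rank ∂_3 = (6 − 5) − 0 = 1, and there is no ∂_3, so H_2 = Z.

H_0 = Z,  H_1 = 0,  H_2 = Z.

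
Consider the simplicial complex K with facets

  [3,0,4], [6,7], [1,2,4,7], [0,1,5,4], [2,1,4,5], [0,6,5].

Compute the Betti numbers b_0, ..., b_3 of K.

b_0 = 1, b_1 = 1, b_2 = 0, b_3 = 0.

Order the vertices as 0 < 1 < 2 < 3 < 4 < 5 < 6 < 7. Listing each simplex with vertices in this order, K has dimension 3 with simplices:

  0-simplices (8): [0], [1], [2], [3], [4], [5], [6], [7]
  1-simplices (17): [0,1], [0,3], [0,4], [0,5], [0,6], [1,2], [1,4], [1,5], [1,7], [2,4], [2,5], [2,7], [3,4], [4,5], [4,7], [5,6], [6,7]
  2-simplices (12): [0,1,4], [0,1,5], [0,3,4], [0,4,5], [0,5,6], [1,2,4], [1,2,5], [1,2,7], [1,4,5], [1,4,7], [2,4,5], [2,4,7]
  3-simplices (3): [0,1,4,5], [1,2,4,5], [1,2,4,7]

so the chain groups are C_0 ≅ Z^8, C_1 ≅ Z^17, C_2 ≅ Z^12, C_3 ≅ Z^3.

∂_1: C_1 → C_0 maps an edge to its endpoints' difference, ∂[p,q] = q − p.
This gives a 8×17 integer matrix of rank 7; reducing to Smith normal form yields diagonal entries (1,1,1,1,1,1,1).

The boundary map ∂_2: C_2 → C_1 acts by ∂[p,q,r] = [q,r] − [p,r] + [p,q]. For instance
  ∂[1,2,4] = [2,4] − [1,4] + [1,2],
  ∂[1,2,7] = [2,7] − [1,7] + [1,2].
This gives a 17×12 integer matrix of rank 9; reducing to Smith normal form yields diagonal entries (1,1,1,1,1,1,1,1,1).

The boundary map ∂_3: C_3 → C_2 sends each 3-simplex σ to the alternating sum Σ_i (−1)^i (σ with its i-th vertex removed). For instance
  ∂[1,2,4,7] = [2,4,7] − [1,4,7] + [1,2,7] − [1,2,4],
  ∂[1,2,4,5] = [2,4,5] − [1,4,5] + [1,2,5] − [1,2,4].
This gives a 12×3 integer matrix of rank 3; reducing to Smith normal form yields diagonal entries (1,1,1).

Now H_k = ker ∂_k / im ∂_{k+1}, so:

  H_0: rank C_0 − rank ∂_1 = 8 − 7 = 1, and the invariant factors of ∂_1 are all 1, so H_0 = Z.
  H_1: rank ker ∂_1 − rank ∂_2 = (17 − 7) − 9 = 1, and the invariant factors of ∂_2 are all 1, so H_1 = Z.
  H_2: rank ker ∂_2 − rank ∂_3 = (12 − 9) − 3 = 0, and the invariant factors of ∂_3 are all 1, so H_2 = 0.
  H_3: rank ker ∂_3 − rank ∂_4 = (3 − 3) − 0 = 0, and there is no ∂_4, so H_3 = 0.

As a check, the Euler characteristic is 8 − 17 + 12 − 3 = 0, which agrees with 1 − 1 + 0 − 0 = 0.

Hence the Betti numbers are b_0 = 1, b_1 = 1, b_2 = 0, b_3 = 0.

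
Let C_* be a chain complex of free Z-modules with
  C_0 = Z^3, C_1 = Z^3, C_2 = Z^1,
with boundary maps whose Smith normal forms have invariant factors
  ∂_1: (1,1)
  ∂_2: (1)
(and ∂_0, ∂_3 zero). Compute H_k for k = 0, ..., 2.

H_0 = Z,  H_1 = 0,  H_2 = 0.

H_0: b_0 = 3 − 0 − 2 = 1; torsion from ∂_1 factors > 1: none. So H_0 = Z.
H_1: b_1 = 3 − 2 − 1 = 0; torsion from ∂_2 factors > 1: none. So H_1 = 0.
H_2: b_2 = 1 − 1 − 0 = 0; torsion from ∂_3 factors > 1: none. So H_2 = 0.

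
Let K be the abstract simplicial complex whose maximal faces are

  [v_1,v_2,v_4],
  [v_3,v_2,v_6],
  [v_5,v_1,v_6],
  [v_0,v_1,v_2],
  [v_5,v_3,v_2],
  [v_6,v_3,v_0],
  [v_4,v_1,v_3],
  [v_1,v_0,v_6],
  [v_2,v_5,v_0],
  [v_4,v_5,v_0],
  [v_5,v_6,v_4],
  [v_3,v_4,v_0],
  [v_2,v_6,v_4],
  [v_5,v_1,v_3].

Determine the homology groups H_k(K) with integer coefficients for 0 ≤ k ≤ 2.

Take the total order v_0 < v_1 < v_2 < v_3 < v_4 < v_5 < v_6 on the vertex set. Then K (dimension 2) consists of the simplices:

  0-simplices (7): [v_0], [v_1], [v_2], [v_3], [v_4], [v_5], [v_6]
  1-simplices (21): (21 of them)
  2-simplices (14): (14 of them)

Hence C_0 ≅ Z^7, C_1 ≅ Z^21, C_2 ≅ Z^14.

∂_1: C_1 → C_0 is given by ∂[p,q] = [q] − [p]. For instance
  ∂[v_0,v_1] = [v_1] − [v_0].
The resulting 7×21 matrix has rank 6, and its Smith normal form has invariant factors (1,1,1,1,1,1).

The boundary map ∂_2: C_2 → C_1 sends each 2-simplex [p,q,r] to [q,r] − [p,r] + [p,q]. For instance
  ∂[v_0,v_3,v_6] = [v_3,v_6] − [v_0,v_6] + [v_0,v_3],
  ∂[v_0,v_4,v_5] = [v_4,v_5] − [v_0,v_5] + [v_0,v_4].
The resulting 21×14 matrix has rank 13, and its Smith normal form has invariant factors (1,1,1,1,1,1,1,1,1,1,1,1,1).

Computing H_k = (kernel of ∂_k) / (image of ∂_{k+1}):

  H_0: rank C_0 − rank ∂_1 = 7 − 6 = 1, and the invariant factors of ∂_1 are all 1, so H_0 = Z.
  H_1: rank ker ∂_1 − rank ∂_2 = (21 − 6) − 13 = 2, and the invariant factors of ∂_2 are all 1, so H_1 = Z^2.
  H_2: rank ker ∂_2 − rank ∂_3 = (14 − 13) − 0 = 1, and there is no ∂_3, so H_2 = Z.

As a check, the Euler characteristic is 7 − 21 + 14 = 0, which agrees with 1 − 2 + 1 = 0.

H_0 = Z,  H_1 = Z^2,  H_2 = Z.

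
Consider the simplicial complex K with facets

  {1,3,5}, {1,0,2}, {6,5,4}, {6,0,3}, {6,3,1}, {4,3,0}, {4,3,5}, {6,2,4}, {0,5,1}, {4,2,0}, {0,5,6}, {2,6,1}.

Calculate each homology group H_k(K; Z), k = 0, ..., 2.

Order the vertices as 0 < 1 < 2 < 3 < 4 < 5 < 6. Listing each simplex with vertices in this order, K has dimension 2 with simplices:

  0-simplices (7): [0], [1], [2], [3], [4], [5], [6]
  1-simplices (18): [0,1], [0,2], [0,3], [0,4], [0,5], [0,6], [1,2], [1,3], [1,5], [1,6], [2,4], [2,6], [3,4], [3,5], [3,6], [4,5], [4,6], [5,6]
  2-simplices (12): [0,1,2], [0,1,5], [0,2,4], [0,3,4], [0,3,6], [0,5,6], [1,2,6], [1,3,5], [1,3,6], [2,4,6], [3,4,5], [4,5,6]

so the chain groups are C_0 ≅ Z^7, C_1 ≅ Z^18, C_2 ≅ Z^12.

The boundary map ∂_1: C_1 → C_0 is given by ∂[p,q] = [q] − [p].
As a 7×18 matrix over Z this has rank 6, with invariant factors (1,1,1,1,1,1).

The boundary map ∂_2: C_2 → C_1 acts by ∂[p,q,r] = [q,r] − [p,r] + [p,q]. For instance
  ∂[3,4,5] = [4,5] − [3,5] + [3,4],
  ∂[0,1,5] = [1,5] − [0,5] + [0,1].
As a 18×12 matrix over Z this has rank 12, with invariant factors (1,1,1,1,1,1,1,1,1,1,1,2).

Computing H_k = (kernel of ∂_k) / (image of ∂_{k+1}):

  H_0: rank C_0 − rank ∂_1 = 7 − 6 = 1, and the invariant factors of ∂_1 are all 1, so H_0 ≅ Z.
  H_1: rank ker ∂_1 − rank ∂_2 = (18 − 6) − 12 = 0, and ∂_2 has invariant factor 2 > 1, so H_1 ≅ Z/2.
  H_2: rank ker ∂_2 − rank ∂_3 = (12 − 12) − 0 = 0, and there is no ∂_3, so H_2 ≅ 0.

As a check, the Euler characteristic is 7 − 18 + 12 = 1, which agrees with 1 − 0 + 0 = 1.

H_0 ≅ Z,  H_1 ≅ Z/2,  H_2 = 0.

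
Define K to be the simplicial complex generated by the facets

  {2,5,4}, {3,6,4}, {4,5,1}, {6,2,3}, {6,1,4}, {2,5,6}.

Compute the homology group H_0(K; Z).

Order the vertices as 1 < 2 < 3 < 4 < 5 < 6. Listing each simplex with vertices in this order, K has dimension 2 with simplices:

  0-simplices (6): [1], [2], [3], [4], [5], [6]
  1-simplices (12): [1,4], [1,5], [1,6], [2,3], [2,4], [2,5], [2,6], [3,4], [3,6], [4,5], [4,6], [5,6]
  2-simplices (6): [1,4,5], [1,4,6], [2,3,6], [2,4,5], [2,5,6], [3,4,6]

Hence C_0 ≅ Z^6, C_1 ≅ Z^12, C_2 ≅ Z^6.

The boundary map ∂_1: C_1 → C_0 is given by ∂[p,q] = [q] − [p]. For instance
  ∂[5,6] = [6] − [5].
As a 6×12 matrix over Z this has rank 5, with invariant factors (1,1,1,1,1).

The boundary map ∂_2: C_2 → C_1 sends each 2-simplex [p,q,r] to [q,r] − [p,r] + [p,q]. For instance
  ∂[2,5,6] = [5,6] − [2,6] + [2,5],
  ∂[1,4,5] = [4,5] − [1,5] + [1,4].
This gives a 12×6 integer matrix of rank 6; reducing to Smith normal form yields diagonal entries (1,1,1,1,1,1).

From H_k ≅ ker(∂_k) / im(∂_{k+1}) we obtain:

  H_0: rank C_0 − rank ∂_1 = 6 − 5 = 1, and the invariant factors of ∂_1 are all 1, so H_0 = Z.

H_0 = Z.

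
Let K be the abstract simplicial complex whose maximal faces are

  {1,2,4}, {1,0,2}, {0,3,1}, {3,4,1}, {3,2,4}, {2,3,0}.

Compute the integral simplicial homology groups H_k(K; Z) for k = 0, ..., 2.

H_0 ≅ Z,  H_1 = 0,  H_2 ≅ Z.

We work with the vertex ordering 0 < 1 < 2 < 3 < 4. The simplices of K, each written with vertices in increasing order, are:

  0-simplices (5): [0], [1], [2], [3], [4]
  1-simplices (9): [0,1], [0,2], [0,3], [1,2], [1,3], [1,4], [2,3], [2,4], [3,4]
  2-simplices (6): [0,1,2], [0,1,3], [0,2,3], [1,2,4], [1,3,4], [2,3,4]

so the chain groups are C_0 ≅ Z^5, C_1 ≅ Z^9, C_2 ≅ Z^6.

∂_1: C_1 → C_0 sends each edge [p,q] (with p < q) to q − p.
The 5×9 boundary matrix has rank 4 and Smith normal form diag(1,1,1,1).

The boundary map ∂_2: C_2 → C_1 acts by ∂[p,q,r] = [q,r] − [p,r] + [p,q]. For instance
  ∂[0,1,2] = [1,2] − [0,2] + [0,1],
  ∂[1,3,4] = [3,4] − [1,4] + [1,3].
As a 9×6 matrix over Z this has rank 5, with invariant factors (1,1,1,1,1).

Computing H_k = (kernel of ∂_k) / (image of ∂_{k+1}):

  H_0: rank C_0 − rank ∂_1 = 5 − 4 = 1, and the invariant factors of ∂_1 are all 1, so H_0 ≅ Z.
  H_1: rank ker ∂_1 − rank ∂_2 = (9 − 4) − 5 = 0, and the invariant factors of ∂_2 are all 1, so H_1 ≅ 0.
  H_2: rank ker ∂_2 − rank ∂_3 = (6 − 5) − 0 = 1, and there is no ∂_3, so H_2 ≅ Z.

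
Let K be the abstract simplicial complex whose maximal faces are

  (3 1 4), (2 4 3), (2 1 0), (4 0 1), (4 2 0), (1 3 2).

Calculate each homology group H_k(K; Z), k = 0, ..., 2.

H_0 = Z,  H_1 = 0,  H_2 = Z.

K has 5 vertices, 9 edges, 6 triangles.
rank ∂_0 = 0, rank ∂_1 = 4 ⇒ b_0 = 5 − 0 − 4 = 1; all invariant factors of ∂_1 are 1 so no torsion. So H_0 ≅ Z.
rank ∂_1 = 4, rank ∂_2 = 5 ⇒ b_1 = 9 − 4 − 5 = 0; all invariant factors of ∂_2 are 1 so no torsion. So H_1 ≅ 0.
rank ∂_2 = 5, rank ∂_3 = 0 ⇒ b_2 = 6 − 5 − 0 = 1. So H_2 ≅ Z.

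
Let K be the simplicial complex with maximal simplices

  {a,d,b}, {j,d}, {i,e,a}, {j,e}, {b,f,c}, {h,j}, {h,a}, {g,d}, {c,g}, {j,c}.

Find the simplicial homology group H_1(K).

K has 10 vertices, 16 edges, 3 triangles.
rank ∂_1 = 9, rank ∂_2 = 3 ⇒ b_1 = 16 − 9 − 3 = 4; all invariant factors of ∂_2 are 1 so no torsion. So H_1 ≅ Z^4.

H_1 = Z^4.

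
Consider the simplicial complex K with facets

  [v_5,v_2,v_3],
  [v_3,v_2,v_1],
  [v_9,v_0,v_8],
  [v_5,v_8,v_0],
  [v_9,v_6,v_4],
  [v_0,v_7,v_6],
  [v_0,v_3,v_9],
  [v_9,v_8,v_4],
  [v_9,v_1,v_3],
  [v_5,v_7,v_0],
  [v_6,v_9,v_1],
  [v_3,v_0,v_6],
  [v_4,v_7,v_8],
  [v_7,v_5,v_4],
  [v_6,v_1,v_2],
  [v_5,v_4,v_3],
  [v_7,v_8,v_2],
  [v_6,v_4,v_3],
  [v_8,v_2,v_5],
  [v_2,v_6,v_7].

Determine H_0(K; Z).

H_0 = Z.

We work with the vertex ordering v_0 < v_1 < v_2 < v_3 < v_4 < v_5 < v_6 < v_7 < v_8 < v_9. The simplices of K, each written with vertices in increasing order, are:

  0-simplices (10): [v_0], [v_1], [v_2], [v_3], [v_4], [v_5], [v_6], [v_7], [v_8], [v_9]
  1-simplices (30): (30 of them)
  2-simplices (20): (20 of them)

so the chain groups are C_0 ≅ Z^10, C_1 ≅ Z^30, C_2 ≅ Z^20.

The boundary map ∂_1: C_1 → C_0 maps an edge to its endpoints' difference, ∂[p,q] = q − p.
This gives a 10×30 integer matrix of rank 9; reducing to Smith normal form yields diagonal entries (1,1,1,1,1,1,1,1,1).

The boundary map ∂_2: C_2 → C_1 acts by ∂[p,q,r] = [q,r] − [p,r] + [p,q]. For instance
  ∂[v_2,v_6,v_7] = [v_6,v_7] − [v_2,v_7] + [v_2,v_6],
  ∂[v_2,v_5,v_8] = [v_5,v_8] − [v_2,v_8] + [v_2,v_5].
As a 30×20 matrix over Z this has rank 20, with invariant factors (1,1,1,1,1,1,1,1,1,1,1,1,1,1,1,1,1,1,1,2).

From H_k ≅ ker(∂_k) / im(∂_{k+1}) we obtain:

  H_0: rank C_0 − rank ∂_1 = 10 − 9 = 1, and the invariant factors of ∂_1 are all 1, so H_0 = Z.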